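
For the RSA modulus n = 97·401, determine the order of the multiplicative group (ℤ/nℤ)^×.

For distinct primes, φ(pq) = (p−1)(q−1) = 96 × 400 = 38400.

38400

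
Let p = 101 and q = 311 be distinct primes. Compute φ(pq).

31000

φ(n) = (p − 1)(q − 1) = (101−1)(311−1) = 100·310 = 31000.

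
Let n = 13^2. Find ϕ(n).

156

φ(13^2) = 13^1·(13−1) = 13·12 = 156.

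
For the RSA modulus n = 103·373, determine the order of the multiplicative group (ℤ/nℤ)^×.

φ(n) = (p − 1)(q − 1) = (103−1)(373−1) = 102·372 = 37944.

37944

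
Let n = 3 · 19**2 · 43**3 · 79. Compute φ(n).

φ(3) = 3 − 1 = 2.
φ(19^2) = 19^2 − 19^1 = 361 − 19 = 342.
φ(43^3) = 43^2·(43−1) = 1849·42 = 77658.
φ(79) = 79 − 1 = 78.
Multiply: 2 · 342 · 77658 · 78 = 4143209616.

4143209616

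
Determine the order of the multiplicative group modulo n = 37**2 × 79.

φ(108151) = 108151 · (1 − 1/37) · (1 − 1/79)
       = 108151 · 2808/2923 = 103896.

103896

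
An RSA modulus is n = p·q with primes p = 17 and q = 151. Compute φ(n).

φ(n) = (p − 1)(q − 1) = (17−1)(151−1) = 16·150 = 2400.

2400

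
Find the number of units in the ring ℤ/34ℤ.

Factor 34: 34 = 2 · 17.
φ(2) = 2 − 1 = 1.
φ(17) = 17 − 1 = 16.
Since φ is multiplicative, φ(34) = 1 · 16 = 16.

16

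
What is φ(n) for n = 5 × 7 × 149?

3552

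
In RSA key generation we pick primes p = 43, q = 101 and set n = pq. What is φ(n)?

4200

φ(pq) = (p−1)(q−1) = 42 · 100 = 4200.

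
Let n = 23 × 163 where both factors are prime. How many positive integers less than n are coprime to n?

φ(23) = 23 − 1 = 22.
φ(163) = 163 − 1 = 162.
φ(3749) = 22 × 162 = 3564.

3564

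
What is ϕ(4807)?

3960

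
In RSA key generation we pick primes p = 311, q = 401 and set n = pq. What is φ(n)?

φ(n) = (p − 1)(q − 1) = (311−1)(401−1) = 310·400 = 124000.

124000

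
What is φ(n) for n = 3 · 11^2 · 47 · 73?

728640

φ(1245453) = 1245453 · (1 − 1/3) · (1 − 1/11) · (1 − 1/47) · (1 − 1/73)
       = 1245453 · 66240/113223 = 728640.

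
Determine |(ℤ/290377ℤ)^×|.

241920

First factor: 290377 = 17 · 19 · 29 · 31.
φ(290377) = 290377 · (1 − 1/17) · (1 − 1/19) · (1 − 1/29) · (1 − 1/31)
       = 290377 · 241920/290377 = 241920.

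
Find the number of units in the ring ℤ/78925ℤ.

48000

Prime factorization: 78925 = 5**2 * 7 * 11 * 41.
φ(78925) = 78925 · (1 − 1/5) · (1 − 1/7) · (1 − 1/11) · (1 − 1/41)
       = 78925 · 9600/15785 = 48000.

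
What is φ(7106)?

2880

Prime factorization: 7106 = 2 · 11 · 17 · 19.
φ(2) = 2 − 1 = 1.
φ(11) = 11 − 1 = 10.
φ(17) = 17 − 1 = 16.
φ(19) = 19 − 1 = 18.
Multiply: 1 · 10 · 16 · 18 = 2880.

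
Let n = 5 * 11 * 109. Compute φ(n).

φ(5) = 5 − 1 = 4.
φ(11) = 11 − 1 = 10.
φ(109) = 109 − 1 = 108.
φ(5995) = 4 × 10 × 108 = 4320.

4320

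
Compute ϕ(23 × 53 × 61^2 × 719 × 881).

2645539353600

φ(2873215326661) = 2873215326661 · (1 − 1/23) · (1 − 1/53) · (1 − 1/61) · (1 − 1/719) · (1 − 1/881)
       = 2873215326661 · 43369497600/47101890601 = 2645539353600.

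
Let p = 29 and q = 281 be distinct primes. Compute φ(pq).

For distinct primes, φ(pq) = (p−1)(q−1) = 28 × 280 = 7840.

7840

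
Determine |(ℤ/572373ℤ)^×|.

338688

Prime factorization: 572373 = 3^3 × 17 × 29 × 43.
φ(3^3) = 3^2·(3−1) = 9·2 = 18.
φ(17) = 17 − 1 = 16.
φ(29) = 29 − 1 = 28.
φ(43) = 43 − 1 = 42.
Multiply: 18 · 16 · 28 · 42 = 338688.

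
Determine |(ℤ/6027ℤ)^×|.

First factor: 6027 = 3 × 7^2 × 41.
φ(3) = 3 − 1 = 2.
φ(7^2) = 7^2 − 7^1 = 49 − 7 = 42.
φ(41) = 41 − 1 = 40.
φ(6027) = 2 × 42 × 40 = 3360.

3360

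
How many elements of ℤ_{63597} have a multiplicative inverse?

37632

Prime factorization: 63597 = 3 · 17 · 29 · 43.
φ(63597) = 63597 · (1 − 1/3) · (1 − 1/17) · (1 − 1/29) · (1 − 1/43)
       = 63597 · 37632/63597 = 37632.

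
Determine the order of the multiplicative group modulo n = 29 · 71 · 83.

φ(170897) = 170897 · (1 − 1/29) · (1 − 1/71) · (1 − 1/83)
       = 170897 · 160720/170897 = 160720.

160720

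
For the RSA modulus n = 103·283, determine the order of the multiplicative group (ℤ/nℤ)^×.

28764

φ(n) = (p − 1)(q − 1) = (103−1)(283−1) = 102·282 = 28764.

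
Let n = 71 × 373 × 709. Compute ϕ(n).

φ(18776447) = 18776447 · (1 − 1/71) · (1 − 1/373) · (1 − 1/709)
       = 18776447 · 18436320/18776447 = 18436320.

18436320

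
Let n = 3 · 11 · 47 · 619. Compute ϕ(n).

568560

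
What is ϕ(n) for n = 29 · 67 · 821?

φ(1595203) = 1595203 · (1 − 1/29) · (1 − 1/67) · (1 − 1/821)
       = 1595203 · 1515360/1595203 = 1515360.

1515360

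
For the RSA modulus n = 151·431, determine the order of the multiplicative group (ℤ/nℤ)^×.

φ(n) = (p − 1)(q − 1) = (151−1)(431−1) = 150·430 = 64500.

64500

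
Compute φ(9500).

3600

Prime factorization: 9500 = 2^2 × 5^3 × 19.
φ(9500) = 9500 · (1 − 1/2) · (1 − 1/5) · (1 − 1/19)
       = 9500 · 72/190 = 3600.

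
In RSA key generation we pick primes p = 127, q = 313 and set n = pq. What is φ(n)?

For distinct primes, φ(pq) = (p−1)(q−1) = 126 × 312 = 39312.

39312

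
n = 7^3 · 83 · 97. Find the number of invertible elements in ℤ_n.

2314368

φ(2761493) = 2761493 · (1 − 1/7) · (1 − 1/83) · (1 − 1/97)
       = 2761493 · 47232/56357 = 2314368.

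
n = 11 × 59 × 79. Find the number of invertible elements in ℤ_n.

φ(51271) = 51271 · (1 − 1/11) · (1 − 1/59) · (1 − 1/79)
       = 51271 · 45240/51271 = 45240.

45240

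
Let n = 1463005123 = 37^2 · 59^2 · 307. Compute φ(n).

φ(1463005123) = 1463005123 · (1 − 1/37) · (1 − 1/59) · (1 − 1/307)
       = 1463005123 · 638928/670181 = 1394779824.

1394779824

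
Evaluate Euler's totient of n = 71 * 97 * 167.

φ(71) = 71 − 1 = 70.
φ(97) = 97 − 1 = 96.
φ(167) = 167 − 1 = 166.
φ(1150129) = 70 × 96 × 166 = 1115520.

1115520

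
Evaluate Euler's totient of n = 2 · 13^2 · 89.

φ(2) = 2 − 1 = 1.
φ(13^2) = 13^1·(13−1) = 13·12 = 156.
φ(89) = 89 − 1 = 88.
φ(30082) = 1 × 156 × 88 = 13728.

13728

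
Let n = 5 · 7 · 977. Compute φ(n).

φ(34195) = 34195 · (1 − 1/5) · (1 − 1/7) · (1 − 1/977)
       = 34195 · 23424/34195 = 23424.

23424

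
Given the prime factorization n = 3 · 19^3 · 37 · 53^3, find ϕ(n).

φ(3) = 3 − 1 = 2.
φ(19^3) = 19^2·(19−1) = 361·18 = 6498.
φ(37) = 37 − 1 = 36.
φ(53^3) = 53^2·(53−1) = 2809·52 = 146068.
φ(113347355073) = 2 × 6498 × 36 × 146068 = 68338790208.

68338790208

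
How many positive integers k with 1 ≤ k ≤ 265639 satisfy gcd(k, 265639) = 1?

216000

Prime factorization: 265639 = 11 × 19 × 31 × 41.
φ(11) = 11 − 1 = 10.
φ(19) = 19 − 1 = 18.
φ(31) = 31 − 1 = 30.
φ(41) = 41 − 1 = 40.
Since φ is multiplicative, φ(265639) = 10 · 18 · 30 · 40 = 216000.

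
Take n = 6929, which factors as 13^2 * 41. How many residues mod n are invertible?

6240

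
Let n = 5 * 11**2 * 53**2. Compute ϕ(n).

1212640

φ(1699445) = 1699445 · (1 − 1/5) · (1 − 1/11) · (1 − 1/53)
       = 1699445 · 2080/2915 = 1212640.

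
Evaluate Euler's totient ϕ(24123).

13440

24123 = 3 * 11 * 17 * 43.
φ(3) = 3 − 1 = 2.
φ(11) = 11 − 1 = 10.
φ(17) = 17 − 1 = 16.
φ(43) = 43 − 1 = 42.
φ(24123) = 2 × 10 × 16 × 42 = 13440.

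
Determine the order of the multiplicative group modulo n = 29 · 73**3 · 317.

3394871424

φ(29) = 29 − 1 = 28.
φ(73^3) = 73^2·(73−1) = 5329·72 = 383688.
φ(317) = 317 − 1 = 316.
Since φ is multiplicative, φ(3576233281) = 28 · 383688 · 316 = 3394871424.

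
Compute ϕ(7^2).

φ(7^2) = 7^1·(7−1) = 7·6 = 42.

42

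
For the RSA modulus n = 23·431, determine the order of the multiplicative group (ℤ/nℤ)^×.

φ(9913) = 9913 · (1 − 1/23) · (1 − 1/431)
       = 9913 · 9460/9913 = 9460.

9460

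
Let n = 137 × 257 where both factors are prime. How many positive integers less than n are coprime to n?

34816

φ(35209) = 35209 · (1 − 1/137) · (1 − 1/257)
       = 35209 · 34816/35209 = 34816.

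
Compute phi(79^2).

6162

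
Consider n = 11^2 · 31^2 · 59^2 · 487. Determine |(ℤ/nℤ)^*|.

φ(11^2) = 11^2 − 11^1 = 121 − 11 = 110.
φ(31^2) = 31^2 − 31^1 = 961 − 31 = 930.
φ(59^2) = 59^2 − 59^1 = 3481 − 59 = 3422.
φ(487) = 487 − 1 = 486.
Multiply: 110 · 930 · 3422 · 486 = 170134311600.

170134311600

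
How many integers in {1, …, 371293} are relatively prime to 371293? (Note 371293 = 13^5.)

φ(371293) = 371293 · (1 − 1/13)
       = 371293 · 12/13 = 342732.

342732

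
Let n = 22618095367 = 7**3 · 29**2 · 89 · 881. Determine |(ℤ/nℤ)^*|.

φ(7^3) = 7^3 − 7^2 = 343 − 49 = 294.
φ(29^2) = 29^2 − 29^1 = 841 − 29 = 812.
φ(89) = 89 − 1 = 88.
φ(881) = 881 − 1 = 880.
φ(22618095367) = 294 × 812 × 88 × 880 = 18487096320.

18487096320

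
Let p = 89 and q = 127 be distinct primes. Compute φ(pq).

11088

φ(n) = (p − 1)(q − 1) = (89−1)(127−1) = 88·126 = 11088.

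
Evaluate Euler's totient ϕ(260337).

129360

Factor 260337: 260337 = 3 × 7^3 × 11 × 23.
φ(260337) = 260337 · (1 − 1/3) · (1 − 1/7) · (1 − 1/11) · (1 − 1/23)
       = 260337 · 2640/5313 = 129360.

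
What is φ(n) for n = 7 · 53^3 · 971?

850115760

φ(1011916969) = 1011916969 · (1 − 1/7) · (1 − 1/53) · (1 − 1/971)
       = 1011916969 · 302640/360241 = 850115760.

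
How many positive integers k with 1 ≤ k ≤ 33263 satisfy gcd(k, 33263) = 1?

30240

Prime factorization: 33263 = 29 · 31 · 37.
φ(33263) = 33263 · (1 − 1/29) · (1 − 1/31) · (1 − 1/37)
       = 33263 · 30240/33263 = 30240.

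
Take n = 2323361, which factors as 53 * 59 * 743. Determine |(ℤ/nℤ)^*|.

2237872

φ(2323361) = 2323361 · (1 − 1/53) · (1 − 1/59) · (1 − 1/743)
       = 2323361 · 2237872/2323361 = 2237872.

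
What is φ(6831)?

3960

Prime factorization: 6831 = 3^3 · 11 · 23.
φ(3^3) = 3^3 − 3^2 = 27 − 9 = 18.
φ(11) = 11 − 1 = 10.
φ(23) = 23 − 1 = 22.
Multiply: 18 · 10 · 22 = 3960.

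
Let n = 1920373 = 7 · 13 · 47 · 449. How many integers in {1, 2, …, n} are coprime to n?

φ(1920373) = 1920373 · (1 − 1/7) · (1 − 1/13) · (1 − 1/47) · (1 − 1/449)
       = 1920373 · 1483776/1920373 = 1483776.

1483776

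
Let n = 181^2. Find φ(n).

32580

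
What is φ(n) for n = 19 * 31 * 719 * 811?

314053200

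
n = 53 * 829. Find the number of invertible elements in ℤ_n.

43056

φ(43937) = 43937 · (1 − 1/53) · (1 − 1/829)
       = 43937 · 43056/43937 = 43056.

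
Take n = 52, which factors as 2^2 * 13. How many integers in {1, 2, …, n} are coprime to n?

φ(2^2) = 2^2 − 2^1 = 4 − 2 = 2.
φ(13) = 13 − 1 = 12.
φ(52) = 2 × 12 = 24.

24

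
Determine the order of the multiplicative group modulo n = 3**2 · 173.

1032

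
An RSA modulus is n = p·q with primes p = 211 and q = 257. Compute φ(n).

φ(54227) = 54227 · (1 − 1/211) · (1 − 1/257)
       = 54227 · 53760/54227 = 53760.

53760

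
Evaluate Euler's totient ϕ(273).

Prime factorization: 273 = 3 · 7 · 13.
φ(273) = 273 · (1 − 1/3) · (1 − 1/7) · (1 − 1/13)
       = 273 · 144/273 = 144.

144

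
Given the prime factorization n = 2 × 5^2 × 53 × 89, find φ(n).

91520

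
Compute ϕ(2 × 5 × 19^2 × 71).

φ(256310) = 256310 · (1 − 1/2) · (1 − 1/5) · (1 − 1/19) · (1 − 1/71)
       = 256310 · 5040/13490 = 95760.

95760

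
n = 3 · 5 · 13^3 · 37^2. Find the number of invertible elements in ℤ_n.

φ(45115395) = 45115395 · (1 − 1/3) · (1 − 1/5) · (1 − 1/13) · (1 − 1/37)
       = 45115395 · 3456/7215 = 21610368.

21610368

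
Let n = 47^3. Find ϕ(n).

φ(103823) = 103823 · (1 − 1/47)
       = 103823 · 46/47 = 101614.

101614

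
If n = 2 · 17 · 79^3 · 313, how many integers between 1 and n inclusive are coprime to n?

φ(2) = 2 − 1 = 1.
φ(17) = 17 − 1 = 16.
φ(79^3) = 79^3 − 79^2 = 493039 − 6241 = 486798.
φ(313) = 313 − 1 = 312.
Since φ is multiplicative, φ(5246921038) = 1 · 16 · 486798 · 312 = 2430095616.

2430095616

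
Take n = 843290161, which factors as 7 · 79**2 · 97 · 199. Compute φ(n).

702763776

φ(7) = 7 − 1 = 6.
φ(79^2) = 79^2 − 79^1 = 6241 − 79 = 6162.
φ(97) = 97 − 1 = 96.
φ(199) = 199 − 1 = 198.
φ(843290161) = 6 × 6162 × 96 × 198 = 702763776.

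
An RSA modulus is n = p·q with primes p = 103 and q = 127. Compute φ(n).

φ(n) = (p − 1)(q − 1) = (103−1)(127−1) = 102·126 = 12852.

12852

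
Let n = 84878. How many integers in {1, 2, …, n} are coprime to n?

39960

Prime factorization: 84878 = 2 · 31 · 37**2.
φ(2) = 2 − 1 = 1.
φ(31) = 31 − 1 = 30.
φ(37^2) = 37^2 − 37^1 = 1369 − 37 = 1332.
Multiply: 1 · 30 · 1332 = 39960.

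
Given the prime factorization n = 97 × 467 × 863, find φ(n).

38562432

φ(39093037) = 39093037 · (1 − 1/97) · (1 − 1/467) · (1 − 1/863)
       = 39093037 · 38562432/39093037 = 38562432.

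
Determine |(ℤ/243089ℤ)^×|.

First factor: 243089 = 7^2 × 11^2 × 41.
φ(7^2) = 7^2 − 7^1 = 49 − 7 = 42.
φ(11^2) = 11^2 − 11^1 = 121 − 11 = 110.
φ(41) = 41 − 1 = 40.
φ(243089) = 42 × 110 × 40 = 184800.

184800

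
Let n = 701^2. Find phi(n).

490700

φ(701^2) = 701^2 − 701^1 = 491401 − 701 = 490700.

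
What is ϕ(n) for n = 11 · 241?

φ(11) = 11 − 1 = 10.
φ(241) = 241 − 1 = 240.
φ(2651) = 10 × 240 = 2400.

2400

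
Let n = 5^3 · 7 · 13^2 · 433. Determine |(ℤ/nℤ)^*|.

40435200

φ(5^3) = 5^3 − 5^2 = 125 − 25 = 100.
φ(7) = 7 − 1 = 6.
φ(13^2) = 13^1·(13−1) = 13·12 = 156.
φ(433) = 433 − 1 = 432.
φ(64029875) = 100 × 6 × 156 × 432 = 40435200.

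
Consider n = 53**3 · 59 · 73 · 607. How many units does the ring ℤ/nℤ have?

369647860608

φ(389216436073) = 389216436073 · (1 − 1/53) · (1 − 1/59) · (1 − 1/73) · (1 − 1/607)
       = 389216436073 · 131594112/138560497 = 369647860608.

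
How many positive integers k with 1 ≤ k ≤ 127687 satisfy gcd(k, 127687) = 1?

First factor: 127687 = 7 · 17 · 29 · 37.
φ(7) = 7 − 1 = 6.
φ(17) = 17 − 1 = 16.
φ(29) = 29 − 1 = 28.
φ(37) = 37 − 1 = 36.
Since φ is multiplicative, φ(127687) = 6 · 16 · 28 · 36 = 96768.

96768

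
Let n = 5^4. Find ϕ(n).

500

φ(5^4) = 5^4 − 5^3 = 625 − 125 = 500.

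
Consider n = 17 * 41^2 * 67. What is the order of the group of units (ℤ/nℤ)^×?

φ(1914659) = 1914659 · (1 − 1/17) · (1 − 1/41) · (1 − 1/67)
       = 1914659 · 42240/46699 = 1731840.

1731840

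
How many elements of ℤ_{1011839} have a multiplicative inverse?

887040

Prime factorization: 1011839 = 23 × 29 × 37 × 41.
φ(23) = 23 − 1 = 22.
φ(29) = 29 − 1 = 28.
φ(37) = 37 − 1 = 36.
φ(41) = 41 − 1 = 40.
Multiply: 22 · 28 · 36 · 40 = 887040.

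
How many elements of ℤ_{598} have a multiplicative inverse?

264

First factor: 598 = 2 × 13 × 23.
φ(598) = 598 · (1 − 1/2) · (1 − 1/13) · (1 − 1/23)
       = 598 · 264/598 = 264.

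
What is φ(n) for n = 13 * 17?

φ(13) = 13 − 1 = 12.
φ(17) = 17 − 1 = 16.
Since φ is multiplicative, φ(221) = 12 · 16 = 192.

192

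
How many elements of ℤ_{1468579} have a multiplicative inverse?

1128960

1468579 = 7^2 * 17 * 41 * 43.
φ(1468579) = 1468579 · (1 − 1/7) · (1 − 1/17) · (1 − 1/41) · (1 − 1/43)
       = 1468579 · 161280/209797 = 1128960.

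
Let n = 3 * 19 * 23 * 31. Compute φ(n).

φ(40641) = 40641 · (1 − 1/3) · (1 − 1/19) · (1 − 1/23) · (1 − 1/31)
       = 40641 · 23760/40641 = 23760.

23760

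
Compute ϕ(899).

840

Prime factorization: 899 = 29 · 31.
φ(29) = 29 − 1 = 28.
φ(31) = 31 − 1 = 30.
φ(899) = 28 × 30 = 840.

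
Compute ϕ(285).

144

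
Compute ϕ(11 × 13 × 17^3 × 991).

φ(696235969) = 696235969 · (1 − 1/11) · (1 − 1/13) · (1 − 1/17) · (1 − 1/991)
       = 696235969 · 1900800/2409121 = 549331200.

549331200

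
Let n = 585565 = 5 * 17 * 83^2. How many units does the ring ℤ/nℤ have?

φ(5) = 5 − 1 = 4.
φ(17) = 17 − 1 = 16.
φ(83^2) = 83^2 − 83^1 = 6889 − 83 = 6806.
Since φ is multiplicative, φ(585565) = 4 · 16 · 6806 = 435584.

435584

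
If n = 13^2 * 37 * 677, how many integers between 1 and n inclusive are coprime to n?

3796416

φ(4233281) = 4233281 · (1 − 1/13) · (1 − 1/37) · (1 − 1/677)
       = 4233281 · 292032/325637 = 3796416.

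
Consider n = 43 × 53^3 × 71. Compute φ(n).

φ(43) = 43 − 1 = 42.
φ(53^3) = 53^3 − 53^2 = 148877 − 2809 = 146068.
φ(71) = 71 − 1 = 70.
Since φ is multiplicative, φ(454521481) = 42 · 146068 · 70 = 429439920.

429439920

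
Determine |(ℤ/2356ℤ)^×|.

First factor: 2356 = 2^2 * 19 * 31.
φ(2356) = 2356 · (1 − 1/2) · (1 − 1/19) · (1 − 1/31)
       = 2356 · 540/1178 = 1080.

1080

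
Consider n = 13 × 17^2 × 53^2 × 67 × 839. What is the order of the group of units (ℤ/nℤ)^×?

497527759872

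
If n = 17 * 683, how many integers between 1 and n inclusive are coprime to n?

10912

φ(17) = 17 − 1 = 16.
φ(683) = 683 − 1 = 682.
Multiply: 16 · 682 = 10912.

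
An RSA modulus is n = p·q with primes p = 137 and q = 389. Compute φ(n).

φ(n) = (p − 1)(q − 1) = (137−1)(389−1) = 136·388 = 52768.

52768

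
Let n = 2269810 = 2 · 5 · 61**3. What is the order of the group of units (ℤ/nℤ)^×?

893040

φ(2269810) = 2269810 · (1 − 1/2) · (1 − 1/5) · (1 − 1/61)
       = 2269810 · 240/610 = 893040.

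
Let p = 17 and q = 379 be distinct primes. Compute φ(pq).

6048

φ(pq) = (p−1)(q−1) = 16 · 378 = 6048.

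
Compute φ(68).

68 = 2^2 * 17.
φ(68) = 68 · (1 − 1/2) · (1 − 1/17)
       = 68 · 16/34 = 32.

32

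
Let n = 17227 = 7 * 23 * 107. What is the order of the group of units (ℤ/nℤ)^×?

13992

φ(7) = 7 − 1 = 6.
φ(23) = 23 − 1 = 22.
φ(107) = 107 − 1 = 106.
φ(17227) = 6 × 22 × 106 = 13992.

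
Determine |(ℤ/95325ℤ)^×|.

95325 = 3 · 5^2 · 31 · 41.
φ(3) = 3 − 1 = 2.
φ(5^2) = 5^2 − 5^1 = 25 − 5 = 20.
φ(31) = 31 − 1 = 30.
φ(41) = 41 − 1 = 40.
Multiply: 2 · 20 · 30 · 40 = 48000.

48000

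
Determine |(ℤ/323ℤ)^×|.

288

Prime factorization: 323 = 17 · 19.
φ(17) = 17 − 1 = 16.
φ(19) = 19 − 1 = 18.
φ(323) = 16 × 18 = 288.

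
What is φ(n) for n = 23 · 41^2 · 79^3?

φ(19062366857) = 19062366857 · (1 − 1/23) · (1 − 1/41) · (1 − 1/79)
       = 19062366857 · 68640/74497 = 17563671840.

17563671840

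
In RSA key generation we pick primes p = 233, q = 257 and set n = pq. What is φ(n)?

59392

φ(233) = 233 − 1 = 232.
φ(257) = 257 − 1 = 256.
φ(59881) = 232 × 256 = 59392.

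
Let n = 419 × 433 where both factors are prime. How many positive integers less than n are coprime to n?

φ(181427) = 181427 · (1 − 1/419) · (1 − 1/433)
       = 181427 · 180576/181427 = 180576.

180576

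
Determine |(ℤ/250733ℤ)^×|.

197568

Factor 250733: 250733 = 7^3 · 17 · 43.
φ(250733) = 250733 · (1 − 1/7) · (1 − 1/17) · (1 − 1/43)
       = 250733 · 4032/5117 = 197568.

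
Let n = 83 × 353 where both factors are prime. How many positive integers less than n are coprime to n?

28864

φ(29299) = 29299 · (1 − 1/83) · (1 − 1/353)
       = 29299 · 28864/29299 = 28864.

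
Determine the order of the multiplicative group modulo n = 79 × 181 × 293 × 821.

φ(3439667347) = 3439667347 · (1 − 1/79) · (1 − 1/181) · (1 − 1/293) · (1 − 1/821)
       = 3439667347 · 3361737600/3439667347 = 3361737600.

3361737600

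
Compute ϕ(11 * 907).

9060

φ(9977) = 9977 · (1 − 1/11) · (1 − 1/907)
       = 9977 · 9060/9977 = 9060.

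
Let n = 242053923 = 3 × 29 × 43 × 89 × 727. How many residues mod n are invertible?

150264576

φ(242053923) = 242053923 · (1 − 1/3) · (1 − 1/29) · (1 − 1/43) · (1 − 1/89) · (1 − 1/727)
       = 242053923 · 150264576/242053923 = 150264576.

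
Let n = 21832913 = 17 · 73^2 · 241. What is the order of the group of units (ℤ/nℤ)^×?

20183040

φ(17) = 17 − 1 = 16.
φ(73^2) = 73^1·(73−1) = 73·72 = 5256.
φ(241) = 241 − 1 = 240.
Multiply: 16 · 5256 · 240 = 20183040.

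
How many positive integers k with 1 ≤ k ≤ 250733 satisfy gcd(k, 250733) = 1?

197568

Factor 250733: 250733 = 7^3 × 17 × 43.
φ(7^3) = 7^3 − 7^2 = 343 − 49 = 294.
φ(17) = 17 − 1 = 16.
φ(43) = 43 − 1 = 42.
Multiply: 294 · 16 · 42 = 197568.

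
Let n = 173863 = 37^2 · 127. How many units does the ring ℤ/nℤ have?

167832

φ(37^2) = 37^2 − 37^1 = 1369 − 37 = 1332.
φ(127) = 127 − 1 = 126.
Multiply: 1332 · 126 = 167832.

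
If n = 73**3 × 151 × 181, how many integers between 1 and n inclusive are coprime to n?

φ(10632223627) = 10632223627 · (1 − 1/73) · (1 − 1/151) · (1 − 1/181)
       = 10632223627 · 1944000/1995163 = 10359576000.

10359576000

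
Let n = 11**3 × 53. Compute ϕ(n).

φ(11^3) = 11^2·(11−1) = 121·10 = 1210.
φ(53) = 53 − 1 = 52.
Multiply: 1210 · 52 = 62920.

62920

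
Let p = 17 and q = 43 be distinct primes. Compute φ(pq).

672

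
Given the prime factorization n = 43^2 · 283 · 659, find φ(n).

φ(43^2) = 43^1·(43−1) = 43·42 = 1806.
φ(283) = 283 − 1 = 282.
φ(659) = 659 − 1 = 658.
Since φ is multiplicative, φ(344832953) = 1806 · 282 · 658 = 335114136.

335114136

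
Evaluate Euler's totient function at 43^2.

1806

φ(1849) = 1849 · (1 − 1/43)
       = 1849 · 42/43 = 1806.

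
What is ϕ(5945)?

4480

Factor 5945: 5945 = 5 × 29 × 41.
φ(5) = 5 − 1 = 4.
φ(29) = 29 − 1 = 28.
φ(41) = 41 − 1 = 40.
φ(5945) = 4 × 28 × 40 = 4480.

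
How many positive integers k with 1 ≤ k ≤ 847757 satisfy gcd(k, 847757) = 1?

First factor: 847757 = 23 × 29 × 31 × 41.
φ(23) = 23 − 1 = 22.
φ(29) = 29 − 1 = 28.
φ(31) = 31 − 1 = 30.
φ(41) = 41 − 1 = 40.
φ(847757) = 22 × 28 × 30 × 40 = 739200.

739200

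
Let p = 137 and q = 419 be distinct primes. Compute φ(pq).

For distinct primes, φ(pq) = (p−1)(q−1) = 136 × 418 = 56848.

56848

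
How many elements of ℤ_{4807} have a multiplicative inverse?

3960

First factor: 4807 = 11 · 19 · 23.
φ(4807) = 4807 · (1 − 1/11) · (1 − 1/19) · (1 − 1/23)
       = 4807 · 3960/4807 = 3960.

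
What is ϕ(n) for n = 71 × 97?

6720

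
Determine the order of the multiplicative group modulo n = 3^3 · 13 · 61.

12960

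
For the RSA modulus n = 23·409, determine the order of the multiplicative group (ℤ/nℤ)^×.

8976

φ(pq) = (p−1)(q−1) = 22 · 408 = 8976.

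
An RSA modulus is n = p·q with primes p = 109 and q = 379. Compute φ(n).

40824

φ(41311) = 41311 · (1 − 1/109) · (1 − 1/379)
       = 41311 · 40824/41311 = 40824.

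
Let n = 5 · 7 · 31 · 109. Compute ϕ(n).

φ(118265) = 118265 · (1 − 1/5) · (1 − 1/7) · (1 − 1/31) · (1 − 1/109)
       = 118265 · 77760/118265 = 77760.

77760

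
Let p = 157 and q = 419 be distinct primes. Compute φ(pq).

φ(65783) = 65783 · (1 − 1/157) · (1 − 1/419)
       = 65783 · 65208/65783 = 65208.

65208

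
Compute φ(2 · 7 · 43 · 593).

149184

φ(356986) = 356986 · (1 − 1/2) · (1 − 1/7) · (1 − 1/43) · (1 − 1/593)
       = 356986 · 149184/356986 = 149184.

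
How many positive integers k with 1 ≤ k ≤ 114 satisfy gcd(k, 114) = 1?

36

First factor: 114 = 2 * 3 * 19.
φ(2) = 2 − 1 = 1.
φ(3) = 3 − 1 = 2.
φ(19) = 19 − 1 = 18.
Since φ is multiplicative, φ(114) = 1 · 2 · 18 = 36.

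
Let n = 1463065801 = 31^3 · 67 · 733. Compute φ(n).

φ(31^3) = 31^2·(31−1) = 961·30 = 28830.
φ(67) = 67 − 1 = 66.
φ(733) = 733 − 1 = 732.
Multiply: 28830 · 66 · 732 = 1392834960.

1392834960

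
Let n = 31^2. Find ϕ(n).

930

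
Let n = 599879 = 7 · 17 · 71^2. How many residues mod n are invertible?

φ(599879) = 599879 · (1 − 1/7) · (1 − 1/17) · (1 − 1/71)
       = 599879 · 6720/8449 = 477120.

477120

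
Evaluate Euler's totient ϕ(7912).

3696

Prime factorization: 7912 = 2**3 · 23 · 43.
φ(7912) = 7912 · (1 − 1/2) · (1 − 1/23) · (1 − 1/43)
       = 7912 · 924/1978 = 3696.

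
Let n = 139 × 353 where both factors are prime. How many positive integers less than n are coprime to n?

48576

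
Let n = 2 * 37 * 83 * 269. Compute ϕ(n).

φ(2) = 2 − 1 = 1.
φ(37) = 37 − 1 = 36.
φ(83) = 83 − 1 = 82.
φ(269) = 269 − 1 = 268.
Since φ is multiplicative, φ(1652198) = 1 · 36 · 82 · 268 = 791136.

791136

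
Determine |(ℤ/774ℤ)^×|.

First factor: 774 = 2 · 3^2 · 43.
φ(774) = 774 · (1 − 1/2) · (1 − 1/3) · (1 − 1/43)
       = 774 · 84/258 = 252.

252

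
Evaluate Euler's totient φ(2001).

1232

Factor 2001: 2001 = 3 × 23 × 29.
φ(2001) = 2001 · (1 − 1/3) · (1 − 1/23) · (1 − 1/29)
       = 2001 · 1232/2001 = 1232.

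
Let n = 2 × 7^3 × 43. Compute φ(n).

12348

φ(2) = 2 − 1 = 1.
φ(7^3) = 7^3 − 7^2 = 343 − 49 = 294.
φ(43) = 43 − 1 = 42.
Multiply: 1 · 294 · 42 = 12348.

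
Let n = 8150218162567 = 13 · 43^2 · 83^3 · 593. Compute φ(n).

7247541917952

φ(8150218162567) = 8150218162567 · (1 − 1/13) · (1 − 1/43) · (1 − 1/83) · (1 − 1/593)
       = 8150218162567 · 24466176/27513421 = 7247541917952.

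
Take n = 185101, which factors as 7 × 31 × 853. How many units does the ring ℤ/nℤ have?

153360

φ(7) = 7 − 1 = 6.
φ(31) = 31 − 1 = 30.
φ(853) = 853 − 1 = 852.
Multiply: 6 · 30 · 852 = 153360.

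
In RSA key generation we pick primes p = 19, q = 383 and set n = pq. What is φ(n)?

6876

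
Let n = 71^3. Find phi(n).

φ(357911) = 357911 · (1 − 1/71)
       = 357911 · 70/71 = 352870.

352870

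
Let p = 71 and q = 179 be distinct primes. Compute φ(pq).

φ(n) = (p − 1)(q − 1) = (71−1)(179−1) = 70·178 = 12460.

12460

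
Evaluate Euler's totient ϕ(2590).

864

Factor 2590: 2590 = 2 × 5 × 7 × 37.
φ(2590) = 2590 · (1 − 1/2) · (1 − 1/5) · (1 − 1/7) · (1 − 1/37)
       = 2590 · 864/2590 = 864.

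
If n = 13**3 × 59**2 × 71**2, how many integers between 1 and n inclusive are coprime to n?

φ(13^3) = 13^3 − 13^2 = 2197 − 169 = 2028.
φ(59^2) = 59^2 − 59^1 = 3481 − 59 = 3422.
φ(71^2) = 71^1·(71−1) = 71·70 = 4970.
φ(38552343037) = 2028 × 3422 × 4970 = 34490885520.

34490885520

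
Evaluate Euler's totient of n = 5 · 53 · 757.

φ(200605) = 200605 · (1 − 1/5) · (1 − 1/53) · (1 − 1/757)
       = 200605 · 157248/200605 = 157248.

157248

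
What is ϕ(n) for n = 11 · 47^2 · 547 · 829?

9774142560

φ(11) = 11 − 1 = 10.
φ(47^2) = 47^2 − 47^1 = 2209 − 47 = 2162.
φ(547) = 547 − 1 = 546.
φ(829) = 829 − 1 = 828.
Since φ is multiplicative, φ(11018697437) = 10 · 2162 · 546 · 828 = 9774142560.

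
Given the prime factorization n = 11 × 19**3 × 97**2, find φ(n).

φ(11) = 11 − 1 = 10.
φ(19^3) = 19^2·(19−1) = 361·18 = 6498.
φ(97^2) = 97^2 − 97^1 = 9409 − 97 = 9312.
Multiply: 10 · 6498 · 9312 = 605093760.

605093760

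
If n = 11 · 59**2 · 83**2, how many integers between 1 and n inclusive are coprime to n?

232901320

φ(11) = 11 − 1 = 10.
φ(59^2) = 59^2 − 59^1 = 3481 − 59 = 3422.
φ(83^2) = 83^1·(83−1) = 83·82 = 6806.
φ(263786699) = 10 × 3422 × 6806 = 232901320.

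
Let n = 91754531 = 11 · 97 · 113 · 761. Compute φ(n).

81715200

φ(91754531) = 91754531 · (1 − 1/11) · (1 − 1/97) · (1 − 1/113) · (1 − 1/761)
       = 91754531 · 81715200/91754531 = 81715200.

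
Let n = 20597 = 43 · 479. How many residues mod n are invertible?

20076

φ(43) = 43 − 1 = 42.
φ(479) = 479 − 1 = 478.
Multiply: 42 · 478 = 20076.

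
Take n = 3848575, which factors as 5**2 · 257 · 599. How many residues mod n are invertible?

3061760

φ(3848575) = 3848575 · (1 − 1/5) · (1 − 1/257) · (1 − 1/599)
       = 3848575 · 612352/769715 = 3061760.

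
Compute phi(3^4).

54

φ(3^4) = 3^3·(3−1) = 27·2 = 54.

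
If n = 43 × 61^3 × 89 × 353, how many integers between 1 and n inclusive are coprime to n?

290459473920

φ(43) = 43 − 1 = 42.
φ(61^3) = 61^2·(61−1) = 3721·60 = 223260.
φ(89) = 89 − 1 = 88.
φ(353) = 353 − 1 = 352.
Since φ is multiplicative, φ(306635669311) = 42 · 223260 · 88 · 352 = 290459473920.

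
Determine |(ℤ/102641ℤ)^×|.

102641 = 7 · 11 · 31 · 43.
φ(7) = 7 − 1 = 6.
φ(11) = 11 − 1 = 10.
φ(31) = 31 − 1 = 30.
φ(43) = 43 − 1 = 42.
φ(102641) = 6 × 10 × 30 × 42 = 75600.

75600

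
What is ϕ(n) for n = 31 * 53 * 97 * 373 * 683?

φ(31) = 31 − 1 = 30.
φ(53) = 53 − 1 = 52.
φ(97) = 97 − 1 = 96.
φ(373) = 373 − 1 = 372.
φ(683) = 683 − 1 = 682.
Multiply: 30 · 52 · 96 · 372 · 682 = 37994711040.

37994711040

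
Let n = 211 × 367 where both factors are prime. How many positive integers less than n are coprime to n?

φ(pq) = (p−1)(q−1) = 210 · 366 = 76860.

76860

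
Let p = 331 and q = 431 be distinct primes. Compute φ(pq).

141900

φ(pq) = (p−1)(q−1) = 330 · 430 = 141900.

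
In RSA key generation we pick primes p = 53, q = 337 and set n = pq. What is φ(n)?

17472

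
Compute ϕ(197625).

Prime factorization: 197625 = 3 × 5^3 × 17 × 31.
φ(3) = 3 − 1 = 2.
φ(5^3) = 5^3 − 5^2 = 125 − 25 = 100.
φ(17) = 17 − 1 = 16.
φ(31) = 31 − 1 = 30.
Multiply: 2 · 100 · 16 · 30 = 96000.

96000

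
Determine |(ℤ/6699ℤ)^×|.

3360

6699 = 3 × 7 × 11 × 29.
φ(3) = 3 − 1 = 2.
φ(7) = 7 − 1 = 6.
φ(11) = 11 − 1 = 10.
φ(29) = 29 − 1 = 28.
φ(6699) = 2 × 6 × 10 × 28 = 3360.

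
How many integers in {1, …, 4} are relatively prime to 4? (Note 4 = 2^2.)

2

φ(4) = 4 · (1 − 1/2)
       = 4 · 1/2 = 2.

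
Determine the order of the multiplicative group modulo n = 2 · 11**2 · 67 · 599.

φ(2) = 2 − 1 = 1.
φ(11^2) = 11^2 − 11^1 = 121 − 11 = 110.
φ(67) = 67 − 1 = 66.
φ(599) = 599 − 1 = 598.
Since φ is multiplicative, φ(9712186) = 1 · 110 · 66 · 598 = 4341480.

4341480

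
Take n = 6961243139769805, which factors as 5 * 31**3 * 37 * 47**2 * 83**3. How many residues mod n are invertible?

φ(5) = 5 − 1 = 4.
φ(31^3) = 31^2·(31−1) = 961·30 = 28830.
φ(37) = 37 − 1 = 36.
φ(47^2) = 47^1·(47−1) = 47·46 = 2162.
φ(83^3) = 83^2·(83−1) = 6889·82 = 564898.
φ(6961243139769805) = 4 × 28830 × 36 × 2162 × 564898 = 5070290715803520.

5070290715803520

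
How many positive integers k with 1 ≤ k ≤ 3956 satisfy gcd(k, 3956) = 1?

Factor 3956: 3956 = 2**2 × 23 × 43.
φ(3956) = 3956 · (1 − 1/2) · (1 − 1/23) · (1 − 1/43)
       = 3956 · 924/1978 = 1848.

1848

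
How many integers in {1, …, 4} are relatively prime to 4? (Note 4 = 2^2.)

2

φ(4) = 4 · (1 − 1/2)
       = 4 · 1/2 = 2.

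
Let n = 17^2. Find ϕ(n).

φ(17^2) = 17^1·(17−1) = 17·16 = 272.

272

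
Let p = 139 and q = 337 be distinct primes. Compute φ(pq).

46368

φ(139) = 139 − 1 = 138.
φ(337) = 337 − 1 = 336.
Since φ is multiplicative, φ(46843) = 138 · 336 = 46368.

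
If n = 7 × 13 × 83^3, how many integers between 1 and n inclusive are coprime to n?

40672656

φ(52032617) = 52032617 · (1 − 1/7) · (1 − 1/13) · (1 − 1/83)
       = 52032617 · 5904/7553 = 40672656.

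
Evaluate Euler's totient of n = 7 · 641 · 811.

3110400

φ(3638957) = 3638957 · (1 − 1/7) · (1 − 1/641) · (1 − 1/811)
       = 3638957 · 3110400/3638957 = 3110400.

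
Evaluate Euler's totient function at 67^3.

296274

φ(67^3) = 67^3 − 67^2 = 300763 − 4489 = 296274.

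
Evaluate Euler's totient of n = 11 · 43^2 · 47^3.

φ(2111655997) = 2111655997 · (1 − 1/11) · (1 − 1/43) · (1 − 1/47)
       = 2111655997 · 19320/22231 = 1835148840.

1835148840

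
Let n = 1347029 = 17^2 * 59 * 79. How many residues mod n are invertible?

φ(1347029) = 1347029 · (1 − 1/17) · (1 − 1/59) · (1 − 1/79)
       = 1347029 · 72384/79237 = 1230528.

1230528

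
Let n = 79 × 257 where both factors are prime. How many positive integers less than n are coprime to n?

For distinct primes, φ(pq) = (p−1)(q−1) = 78 × 256 = 19968.

19968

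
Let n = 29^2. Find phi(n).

812

φ(841) = 841 · (1 − 1/29)
       = 841 · 28/29 = 812.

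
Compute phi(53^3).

146068

φ(53^3) = 53^3 − 53^2 = 148877 − 2809 = 146068.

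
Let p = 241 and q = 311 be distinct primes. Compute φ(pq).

74400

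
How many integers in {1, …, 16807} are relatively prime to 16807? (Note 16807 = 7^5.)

φ(7^5) = 7^5 − 7^4 = 16807 − 2401 = 14406.

14406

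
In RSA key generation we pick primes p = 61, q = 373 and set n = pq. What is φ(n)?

22320

For distinct primes, φ(pq) = (p−1)(q−1) = 60 × 372 = 22320.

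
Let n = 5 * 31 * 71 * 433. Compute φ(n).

φ(4765165) = 4765165 · (1 − 1/5) · (1 − 1/31) · (1 − 1/71) · (1 − 1/433)
       = 4765165 · 3628800/4765165 = 3628800.

3628800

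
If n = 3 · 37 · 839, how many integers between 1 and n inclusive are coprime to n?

60336

φ(93129) = 93129 · (1 − 1/3) · (1 − 1/37) · (1 − 1/839)
       = 93129 · 60336/93129 = 60336.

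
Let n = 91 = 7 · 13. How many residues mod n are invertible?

φ(91) = 91 · (1 − 1/7) · (1 − 1/13)
       = 91 · 72/91 = 72.

72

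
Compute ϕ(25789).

First factor: 25789 = 17 · 37 · 41.
φ(25789) = 25789 · (1 − 1/17) · (1 − 1/37) · (1 − 1/41)
       = 25789 · 23040/25789 = 23040.

23040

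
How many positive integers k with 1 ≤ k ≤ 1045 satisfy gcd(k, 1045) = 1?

Factor 1045: 1045 = 5 · 11 · 19.
φ(1045) = 1045 · (1 − 1/5) · (1 − 1/11) · (1 − 1/19)
       = 1045 · 720/1045 = 720.

720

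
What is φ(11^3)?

1210

φ(11^3) = 11^3 − 11^2 = 1331 − 121 = 1210.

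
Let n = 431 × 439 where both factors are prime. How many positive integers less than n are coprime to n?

φ(n) = (p − 1)(q − 1) = (431−1)(439−1) = 430·438 = 188340.

188340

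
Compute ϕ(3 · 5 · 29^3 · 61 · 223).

2509274880

φ(4976453505) = 4976453505 · (1 − 1/3) · (1 − 1/5) · (1 − 1/29) · (1 − 1/61) · (1 − 1/223)
       = 4976453505 · 2983680/5917305 = 2509274880.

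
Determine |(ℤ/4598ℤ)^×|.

Factor 4598: 4598 = 2 × 11^2 × 19.
φ(4598) = 4598 · (1 − 1/2) · (1 − 1/11) · (1 − 1/19)
       = 4598 · 180/418 = 1980.

1980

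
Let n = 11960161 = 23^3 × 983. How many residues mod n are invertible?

φ(11960161) = 11960161 · (1 − 1/23) · (1 − 1/983)
       = 11960161 · 21604/22609 = 11428516.

11428516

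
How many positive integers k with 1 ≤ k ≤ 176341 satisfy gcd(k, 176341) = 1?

176341 = 11 · 17 · 23 · 41.
φ(11) = 11 − 1 = 10.
φ(17) = 17 − 1 = 16.
φ(23) = 23 − 1 = 22.
φ(41) = 41 − 1 = 40.
Since φ is multiplicative, φ(176341) = 10 · 16 · 22 · 40 = 140800.

140800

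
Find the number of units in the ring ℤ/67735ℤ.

Factor 67735: 67735 = 5 × 19 × 23 × 31.
φ(67735) = 67735 · (1 − 1/5) · (1 − 1/19) · (1 − 1/23) · (1 − 1/31)
       = 67735 · 47520/67735 = 47520.

47520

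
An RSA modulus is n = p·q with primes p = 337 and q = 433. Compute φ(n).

145152

φ(337) = 337 − 1 = 336.
φ(433) = 433 − 1 = 432.
Multiply: 336 · 432 = 145152.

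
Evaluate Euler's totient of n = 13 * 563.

6744

φ(7319) = 7319 · (1 − 1/13) · (1 − 1/563)
       = 7319 · 6744/7319 = 6744.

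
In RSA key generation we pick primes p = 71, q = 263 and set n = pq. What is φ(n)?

φ(n) = (p − 1)(q − 1) = (71−1)(263−1) = 70·262 = 18340.

18340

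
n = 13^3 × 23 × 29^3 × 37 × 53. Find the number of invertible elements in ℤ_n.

1966756087296

φ(2416737496199) = 2416737496199 · (1 − 1/13) · (1 − 1/23) · (1 − 1/29) · (1 − 1/37) · (1 − 1/53)
       = 2416737496199 · 13837824/17003831 = 1966756087296.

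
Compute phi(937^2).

φ(877969) = 877969 · (1 − 1/937)
       = 877969 · 936/937 = 877032.

877032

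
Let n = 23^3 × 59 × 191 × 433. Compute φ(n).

φ(23^3) = 23^3 − 23^2 = 12167 − 529 = 11638.
φ(59) = 59 − 1 = 58.
φ(191) = 191 − 1 = 190.
φ(433) = 433 − 1 = 432.
Multiply: 11638 · 58 · 190 · 432 = 55404328320.

55404328320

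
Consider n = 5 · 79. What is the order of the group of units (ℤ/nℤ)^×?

312

φ(395) = 395 · (1 − 1/5) · (1 − 1/79)
       = 395 · 312/395 = 312.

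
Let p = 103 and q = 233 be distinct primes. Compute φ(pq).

23664

φ(n) = (p − 1)(q − 1) = (103−1)(233−1) = 102·232 = 23664.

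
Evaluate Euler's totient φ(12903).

Factor 12903: 12903 = 3 * 11 * 17 * 23.
φ(3) = 3 − 1 = 2.
φ(11) = 11 − 1 = 10.
φ(17) = 17 − 1 = 16.
φ(23) = 23 − 1 = 22.
Multiply: 2 · 10 · 16 · 22 = 7040.

7040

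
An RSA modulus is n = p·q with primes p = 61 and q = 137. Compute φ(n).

8160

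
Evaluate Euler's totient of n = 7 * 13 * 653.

φ(7) = 7 − 1 = 6.
φ(13) = 13 − 1 = 12.
φ(653) = 653 − 1 = 652.
Multiply: 6 · 12 · 652 = 46944.

46944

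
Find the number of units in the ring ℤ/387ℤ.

Prime factorization: 387 = 3**2 × 43.
φ(387) = 387 · (1 − 1/3) · (1 − 1/43)
       = 387 · 84/129 = 252.

252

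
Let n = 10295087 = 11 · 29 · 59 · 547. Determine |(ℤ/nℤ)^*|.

φ(11) = 11 − 1 = 10.
φ(29) = 29 − 1 = 28.
φ(59) = 59 − 1 = 58.
φ(547) = 547 − 1 = 546.
Multiply: 10 · 28 · 58 · 546 = 8867040.

8867040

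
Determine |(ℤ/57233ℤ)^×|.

50820

57233 = 11^3 · 43.
φ(11^3) = 11^3 − 11^2 = 1331 − 121 = 1210.
φ(43) = 43 − 1 = 42.
Multiply: 1210 · 42 = 50820.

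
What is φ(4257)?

Factor 4257: 4257 = 3^2 × 11 × 43.
φ(3^2) = 3^1·(3−1) = 3·2 = 6.
φ(11) = 11 − 1 = 10.
φ(43) = 43 − 1 = 42.
Multiply: 6 · 10 · 42 = 2520.

2520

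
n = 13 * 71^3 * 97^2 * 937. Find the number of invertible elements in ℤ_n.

36907514542080

φ(41020548000419) = 41020548000419 · (1 − 1/13) · (1 − 1/71) · (1 − 1/97) · (1 − 1/937)
       = 41020548000419 · 75479040/83890547 = 36907514542080.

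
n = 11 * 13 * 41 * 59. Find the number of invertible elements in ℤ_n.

φ(345917) = 345917 · (1 − 1/11) · (1 − 1/13) · (1 − 1/41) · (1 − 1/59)
       = 345917 · 278400/345917 = 278400.

278400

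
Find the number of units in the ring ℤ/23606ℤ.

Prime factorization: 23606 = 2 * 11 * 29 * 37.
φ(23606) = 23606 · (1 − 1/2) · (1 − 1/11) · (1 − 1/29) · (1 − 1/37)
       = 23606 · 10080/23606 = 10080.

10080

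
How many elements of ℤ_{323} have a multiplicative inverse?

288

Factor 323: 323 = 17 · 19.
φ(323) = 323 · (1 − 1/17) · (1 − 1/19)
       = 323 · 288/323 = 288.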